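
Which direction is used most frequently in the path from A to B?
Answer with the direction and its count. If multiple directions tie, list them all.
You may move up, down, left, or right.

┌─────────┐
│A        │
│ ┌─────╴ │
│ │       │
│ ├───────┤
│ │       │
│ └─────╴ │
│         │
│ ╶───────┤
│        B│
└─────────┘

Directions: down, down, down, down, right, right, right, right
Counts: {'down': 4, 'right': 4}
Most common: down and right (tied at 4 times each)

Solution:

┌─────────┐
│A        │
│ ┌─────╴ │
│↓│       │
│ ├───────┤
│↓│       │
│ └─────╴ │
│↓        │
│ ╶───────┤
│↳ → → → B│
└─────────┘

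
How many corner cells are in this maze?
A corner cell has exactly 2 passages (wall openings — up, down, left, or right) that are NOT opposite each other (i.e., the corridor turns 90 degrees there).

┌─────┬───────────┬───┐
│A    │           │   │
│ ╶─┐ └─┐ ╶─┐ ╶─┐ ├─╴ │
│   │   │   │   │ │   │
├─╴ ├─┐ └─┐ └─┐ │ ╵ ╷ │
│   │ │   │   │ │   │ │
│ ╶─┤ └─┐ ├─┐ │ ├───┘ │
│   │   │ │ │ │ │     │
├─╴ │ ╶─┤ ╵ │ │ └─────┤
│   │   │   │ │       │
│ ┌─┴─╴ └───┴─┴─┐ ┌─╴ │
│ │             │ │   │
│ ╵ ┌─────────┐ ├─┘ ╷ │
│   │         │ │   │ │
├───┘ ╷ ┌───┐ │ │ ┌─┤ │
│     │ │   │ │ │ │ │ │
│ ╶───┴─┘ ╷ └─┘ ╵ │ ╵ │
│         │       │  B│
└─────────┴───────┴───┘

Counting corner cells (2 non-opposite passages):
Total corners: 51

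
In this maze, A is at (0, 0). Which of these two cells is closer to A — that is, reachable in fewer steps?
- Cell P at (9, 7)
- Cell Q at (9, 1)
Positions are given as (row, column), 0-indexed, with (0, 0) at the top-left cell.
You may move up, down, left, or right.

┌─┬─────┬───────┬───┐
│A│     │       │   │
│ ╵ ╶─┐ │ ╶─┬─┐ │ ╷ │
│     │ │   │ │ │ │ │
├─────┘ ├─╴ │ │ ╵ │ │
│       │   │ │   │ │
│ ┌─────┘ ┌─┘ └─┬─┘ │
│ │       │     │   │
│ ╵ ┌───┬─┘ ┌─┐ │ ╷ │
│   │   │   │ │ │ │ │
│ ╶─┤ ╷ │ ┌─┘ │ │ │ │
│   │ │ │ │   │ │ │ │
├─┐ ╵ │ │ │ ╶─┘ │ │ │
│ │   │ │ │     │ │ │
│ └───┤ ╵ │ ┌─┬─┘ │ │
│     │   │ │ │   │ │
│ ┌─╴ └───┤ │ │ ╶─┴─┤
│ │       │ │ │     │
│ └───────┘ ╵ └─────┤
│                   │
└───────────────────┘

Shortest path A → P at (9, 7): 40 steps
Shortest path A → Q at (9, 1): 42 steps

P is closer (40 steps vs 42 steps).

Path to P:

┌─┬─────┬───────┬───┐
│A│↱ → ↓│       │   │
│ ╵ ╶─┐ │ ╶─┬─┐ │ ╷ │
│↳ ↑  │↓│   │ │ │ │ │
├─────┘ ├─╴ │ │ ╵ │ │
│↓ ← ← ↲│   │ │   │ │
│ ┌─────┘ ┌─┘ └─┬─┘ │
│↓│       │↱ → ↓│   │
│ ╵ ┌───┬─┘ ┌─┐ │ ╷ │
│↓  │↱ ↓│↱ ↑│ │↓│ │ │
│ ╶─┤ ╷ │ ┌─┘ │ │ │ │
│↳ ↓│↑│↓│↑│   │↓│ │ │
├─┐ ╵ │ │ │ ╶─┘ │ │ │
│ │↳ ↑│↓│↑│↓ ← ↲│ │ │
│ └───┤ ╵ │ ┌─┬─┘ │ │
│     │↳ ↑│↓│ │   │ │
│ ┌─╴ └───┤ │ │ ╶─┴─┤
│ │       │↓│ │     │
│ └───────┘ ╵ └─────┤
│          ↳ → P    │
└───────────────────┘

Path to Q:

┌─┬─────┬───────┬───┐
│A│↱ → ↓│       │   │
│ ╵ ╶─┐ │ ╶─┬─┐ │ ╷ │
│↳ ↑  │↓│   │ │ │ │ │
├─────┘ ├─╴ │ │ ╵ │ │
│↓ ← ← ↲│   │ │   │ │
│ ┌─────┘ ┌─┘ └─┬─┘ │
│↓│       │↱ → ↓│   │
│ ╵ ┌───┬─┘ ┌─┐ │ ╷ │
│↓  │↱ ↓│↱ ↑│ │↓│ │ │
│ ╶─┤ ╷ │ ┌─┘ │ │ │ │
│↳ ↓│↑│↓│↑│   │↓│ │ │
├─┐ ╵ │ │ │ ╶─┘ │ │ │
│ │↳ ↑│↓│↑│↓ ← ↲│ │ │
│ └───┤ ╵ │ ┌─┬─┘ │ │
│     │↳ ↑│↓│ │   │ │
│ ┌─╴ └───┤ │ │ ╶─┴─┤
│ │       │↓│ │     │
│ └───────┘ ╵ └─────┤
│  Q ← ← ← ↲        │
└───────────────────┘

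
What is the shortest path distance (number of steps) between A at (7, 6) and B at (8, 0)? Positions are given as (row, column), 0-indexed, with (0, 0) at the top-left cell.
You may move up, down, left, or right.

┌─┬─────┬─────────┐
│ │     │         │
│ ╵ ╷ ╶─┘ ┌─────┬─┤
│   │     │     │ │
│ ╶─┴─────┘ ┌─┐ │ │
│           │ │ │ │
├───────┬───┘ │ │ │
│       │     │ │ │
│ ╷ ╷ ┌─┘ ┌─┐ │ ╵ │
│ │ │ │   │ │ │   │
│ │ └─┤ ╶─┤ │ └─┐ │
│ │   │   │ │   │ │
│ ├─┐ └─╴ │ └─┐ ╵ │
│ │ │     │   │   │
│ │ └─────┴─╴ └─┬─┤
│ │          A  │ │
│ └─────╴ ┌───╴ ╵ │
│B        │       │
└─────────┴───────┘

Finding path from (7, 6) to (8, 0):
Path: (7,6) → (7,5) → (7,4) → (8,4) → (8,3) → (8,2) → (8,1) → (8,0)
Distance: 7 steps

Solution:

┌─┬─────┬─────────┐
│ │     │         │
│ ╵ ╷ ╶─┘ ┌─────┬─┤
│   │     │     │ │
│ ╶─┴─────┘ ┌─┐ │ │
│           │ │ │ │
├───────┬───┘ │ │ │
│       │     │ │ │
│ ╷ ╷ ┌─┘ ┌─┐ │ ╵ │
│ │ │ │   │ │ │   │
│ │ └─┤ ╶─┤ │ └─┐ │
│ │   │   │ │   │ │
│ ├─┐ └─╴ │ └─┐ ╵ │
│ │ │     │   │   │
│ │ └─────┴─╴ └─┬─┤
│ │      ↓ ← A  │ │
│ └─────╴ ┌───╴ ╵ │
│B ← ← ← ↲│       │
└─────────┴───────┘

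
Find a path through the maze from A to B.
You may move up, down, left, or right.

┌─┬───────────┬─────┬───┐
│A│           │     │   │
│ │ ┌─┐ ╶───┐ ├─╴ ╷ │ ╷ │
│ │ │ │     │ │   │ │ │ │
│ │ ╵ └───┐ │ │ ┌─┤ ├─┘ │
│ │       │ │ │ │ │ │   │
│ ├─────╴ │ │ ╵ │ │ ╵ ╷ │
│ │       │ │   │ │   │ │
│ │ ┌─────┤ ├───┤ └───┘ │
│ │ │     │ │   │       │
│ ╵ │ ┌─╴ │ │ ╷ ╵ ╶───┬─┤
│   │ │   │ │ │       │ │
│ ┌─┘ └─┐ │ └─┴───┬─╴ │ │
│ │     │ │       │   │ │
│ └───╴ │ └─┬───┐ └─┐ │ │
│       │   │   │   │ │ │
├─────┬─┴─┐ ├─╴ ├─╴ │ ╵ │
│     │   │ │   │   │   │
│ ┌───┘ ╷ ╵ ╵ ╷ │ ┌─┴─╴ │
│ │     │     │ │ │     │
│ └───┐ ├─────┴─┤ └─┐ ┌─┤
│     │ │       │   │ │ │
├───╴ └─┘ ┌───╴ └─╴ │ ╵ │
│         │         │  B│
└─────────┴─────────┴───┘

Finding the shortest path through the maze:
Path length: 54 steps
Directions: down → down → down → down → down → right → up → up → right → right → right → up → left → left → left → up → up → right → right → right → right → right → down → down → down → right → up → up → right → up → right → down → down → down → right → up → right → down → down → left → left → left → down → right → right → down → down → down → right → down → left → down → down → right

Solution:

┌─┬───────────┬─────┬───┐
│A│↱ → → → → ↓│  ↱ ↓│   │
│ │ ┌─┐ ╶───┐ ├─╴ ╷ │ ╷ │
│↓│↑│ │     │↓│↱ ↑│↓│ │ │
│ │ ╵ └───┐ │ │ ┌─┤ ├─┘ │
│↓│↑ ← ← ↰│ │↓│↑│ │↓│↱ ↓│
│ ├─────╴ │ │ ╵ │ │ ╵ ╷ │
│↓│↱ → → ↑│ │↳ ↑│ │↳ ↑│↓│
│ │ ┌─────┤ ├───┤ └───┘ │
│↓│↑│     │ │   │↓ ← ← ↲│
│ ╵ │ ┌─╴ │ │ ╷ ╵ ╶───┬─┤
│↳ ↑│ │   │ │ │  ↳ → ↓│ │
│ ┌─┘ └─┐ │ └─┴───┬─╴ │ │
│ │     │ │       │  ↓│ │
│ └───╴ │ └─┬───┐ └─┐ │ │
│       │   │   │   │↓│ │
├─────┬─┴─┐ ├─╴ ├─╴ │ ╵ │
│     │   │ │   │   │↳ ↓│
│ ┌───┘ ╷ ╵ ╵ ╷ │ ┌─┴─╴ │
│ │     │     │ │ │  ↓ ↲│
│ └───┐ ├─────┴─┤ └─┐ ┌─┤
│     │ │       │   │↓│ │
├───╴ └─┘ ┌───╴ └─╴ │ ╵ │
│         │         │↳ B│
└─────────┴─────────┴───┘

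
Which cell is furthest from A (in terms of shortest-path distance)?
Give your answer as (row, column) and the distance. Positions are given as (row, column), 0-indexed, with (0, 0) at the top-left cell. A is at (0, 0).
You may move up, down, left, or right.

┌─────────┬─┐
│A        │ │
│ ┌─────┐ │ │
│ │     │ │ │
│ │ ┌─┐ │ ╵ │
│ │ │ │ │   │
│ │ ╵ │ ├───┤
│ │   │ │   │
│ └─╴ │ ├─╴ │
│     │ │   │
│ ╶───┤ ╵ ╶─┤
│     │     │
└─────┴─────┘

Computing BFS distances from A to all cells:
Furthest cell: (3, 4)
Distance: 21 steps

Path from A to the furthest cell:

┌─────────┬─┐
│A        │ │
│ ┌─────┐ │ │
│↓│↱ → ↓│ │ │
│ │ ┌─┐ │ ╵ │
│↓│↑│ │↓│   │
│ │ ╵ │ ├───┤
│↓│↑ ↰│↓│B ↰│
│ └─╴ │ ├─╴ │
│↳ → ↑│↓│↱ ↑│
│ ╶───┤ ╵ ╶─┤
│     │↳ ↑  │
└─────┴─────┘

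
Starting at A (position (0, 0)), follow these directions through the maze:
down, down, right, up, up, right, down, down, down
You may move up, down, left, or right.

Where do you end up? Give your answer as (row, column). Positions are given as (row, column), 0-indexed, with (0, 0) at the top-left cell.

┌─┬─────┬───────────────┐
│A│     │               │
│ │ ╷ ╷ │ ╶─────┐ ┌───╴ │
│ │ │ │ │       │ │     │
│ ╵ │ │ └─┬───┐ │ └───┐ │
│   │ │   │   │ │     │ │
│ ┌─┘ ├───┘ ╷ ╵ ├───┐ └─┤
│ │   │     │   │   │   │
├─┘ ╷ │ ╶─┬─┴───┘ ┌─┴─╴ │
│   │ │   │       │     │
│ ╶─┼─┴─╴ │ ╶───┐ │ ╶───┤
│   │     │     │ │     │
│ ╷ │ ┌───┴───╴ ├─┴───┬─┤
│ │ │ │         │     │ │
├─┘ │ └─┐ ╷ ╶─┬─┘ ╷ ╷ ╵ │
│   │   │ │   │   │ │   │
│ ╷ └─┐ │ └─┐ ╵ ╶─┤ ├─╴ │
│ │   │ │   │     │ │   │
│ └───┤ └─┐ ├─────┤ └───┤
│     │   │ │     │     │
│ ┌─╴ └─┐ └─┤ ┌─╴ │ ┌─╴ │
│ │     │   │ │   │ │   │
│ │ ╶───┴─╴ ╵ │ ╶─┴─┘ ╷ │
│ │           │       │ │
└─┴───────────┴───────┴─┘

Following directions step by step:
Start: (0, 0)
  down: (0, 0) → (1, 0)
  down: (1, 0) → (2, 0)
  right: (2, 0) → (2, 1)
  up: (2, 1) → (1, 1)
  up: (1, 1) → (0, 1)
  right: (0, 1) → (0, 2)
  down: (0, 2) → (1, 2)
  down: (1, 2) → (2, 2)
  down: (2, 2) → (3, 2)
Final position: (3, 2)

Path taken:

┌─┬─────┬───────────────┐
│A│↱ ↓  │               │
│ │ ╷ ╷ │ ╶─────┐ ┌───╴ │
│↓│↑│↓│ │       │ │     │
│ ╵ │ │ └─┬───┐ │ └───┐ │
│↳ ↑│↓│   │   │ │     │ │
│ ┌─┘ ├───┘ ╷ ╵ ├───┐ └─┤
│ │  B│     │   │   │   │
├─┘ ╷ │ ╶─┬─┴───┘ ┌─┴─╴ │
│   │ │   │       │     │
│ ╶─┼─┴─╴ │ ╶───┐ │ ╶───┤
│   │     │     │ │     │
│ ╷ │ ┌───┴───╴ ├─┴───┬─┤
│ │ │ │         │     │ │
├─┘ │ └─┐ ╷ ╶─┬─┘ ╷ ╷ ╵ │
│   │   │ │   │   │ │   │
│ ╷ └─┐ │ └─┐ ╵ ╶─┤ ├─╴ │
│ │   │ │   │     │ │   │
│ └───┤ └─┐ ├─────┤ └───┤
│     │   │ │     │     │
│ ┌─╴ └─┐ └─┤ ┌─╴ │ ┌─╴ │
│ │     │   │ │   │ │   │
│ │ ╶───┴─╴ ╵ │ ╶─┴─┘ ╷ │
│ │           │       │ │
└─┴───────────┴───────┴─┘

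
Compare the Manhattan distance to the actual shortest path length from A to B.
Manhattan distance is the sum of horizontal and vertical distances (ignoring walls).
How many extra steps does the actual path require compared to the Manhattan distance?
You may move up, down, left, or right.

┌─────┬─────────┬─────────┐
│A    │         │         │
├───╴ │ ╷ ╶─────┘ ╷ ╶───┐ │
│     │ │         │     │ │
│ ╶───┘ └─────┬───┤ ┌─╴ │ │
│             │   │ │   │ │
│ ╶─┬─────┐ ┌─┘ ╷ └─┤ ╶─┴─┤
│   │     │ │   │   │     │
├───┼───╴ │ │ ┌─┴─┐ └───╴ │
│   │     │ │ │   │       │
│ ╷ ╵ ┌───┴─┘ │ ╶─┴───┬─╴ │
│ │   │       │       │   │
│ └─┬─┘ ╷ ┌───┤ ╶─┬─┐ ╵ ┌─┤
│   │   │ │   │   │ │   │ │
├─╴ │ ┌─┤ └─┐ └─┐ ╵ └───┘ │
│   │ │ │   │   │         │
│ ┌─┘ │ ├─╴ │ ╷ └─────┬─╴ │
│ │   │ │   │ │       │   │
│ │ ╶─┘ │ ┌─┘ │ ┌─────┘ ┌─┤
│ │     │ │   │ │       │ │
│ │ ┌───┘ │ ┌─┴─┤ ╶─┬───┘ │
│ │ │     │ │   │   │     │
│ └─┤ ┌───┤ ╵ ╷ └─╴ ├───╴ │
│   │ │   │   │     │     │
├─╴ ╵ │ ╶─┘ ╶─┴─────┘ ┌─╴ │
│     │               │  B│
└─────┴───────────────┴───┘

Manhattan distance: |12 - 0| + |12 - 0| = 24
Actual path length: 68
Extra steps: 68 - 24 = 44

Solution:

┌─────┬─────────┬─────────┐
│A → ↓│↱ ↓      │↱ ↓      │
├───╴ │ ╷ ╶─────┘ ╷ ╶───┐ │
│↓ ← ↲│↑│↳ → → → ↑│↳ → ↓│ │
│ ╶───┘ └─────┬───┤ ┌─╴ │ │
│↳ → → ↑      │   │ │↓ ↲│ │
│ ╶─┬─────┐ ┌─┘ ╷ └─┤ ╶─┴─┤
│   │     │ │   │   │↳ → ↓│
├───┼───╴ │ │ ┌─┴─┐ └───╴ │
│   │     │ │ │   │      ↓│
│ ╷ ╵ ┌───┴─┘ │ ╶─┴───┬─╴ │
│ │   │       │↓ ← ← ↰│↓ ↲│
│ └─┬─┘ ╷ ┌───┤ ╶─┬─┐ ╵ ┌─┤
│   │   │ │   │↳ ↓│ │↑ ↲│ │
├─╴ │ ┌─┤ └─┐ └─┐ ╵ └───┘ │
│   │ │ │   │   │↳ → → → ↓│
│ ┌─┘ │ ├─╴ │ ╷ └─────┬─╴ │
│ │   │ │   │ │       │↓ ↲│
│ │ ╶─┘ │ ┌─┘ │ ┌─────┘ ┌─┤
│ │     │ │   │ │↓ ← ← ↲│ │
│ │ ┌───┘ │ ┌─┴─┤ ╶─┬───┘ │
│ │ │     │ │↓ ↰│↳ ↓│     │
│ └─┤ ┌───┤ ╵ ╷ └─╴ ├───╴ │
│   │ │   │↓ ↲│↑ ← ↲│↱ → ↓│
├─╴ ╵ │ ╶─┘ ╶─┴─────┘ ┌─╴ │
│     │    ↳ → → → → ↑│  B│
└─────┴───────────────┴───┘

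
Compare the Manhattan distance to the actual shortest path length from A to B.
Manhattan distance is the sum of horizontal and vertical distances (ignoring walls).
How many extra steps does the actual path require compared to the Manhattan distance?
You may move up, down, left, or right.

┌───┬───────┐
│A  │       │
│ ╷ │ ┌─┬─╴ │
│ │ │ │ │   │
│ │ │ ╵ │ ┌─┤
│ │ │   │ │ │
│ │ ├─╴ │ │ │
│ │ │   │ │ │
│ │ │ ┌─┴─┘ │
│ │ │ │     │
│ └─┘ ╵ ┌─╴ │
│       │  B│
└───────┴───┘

Manhattan distance: |5 - 0| + |5 - 0| = 10
Actual path length: 12
Extra steps: 12 - 10 = 2

Solution:

┌───┬───────┐
│A  │       │
│ ╷ │ ┌─┬─╴ │
│↓│ │ │ │   │
│ │ │ ╵ │ ┌─┤
│↓│ │   │ │ │
│ │ ├─╴ │ │ │
│↓│ │   │ │ │
│ │ │ ┌─┴─┘ │
│↓│ │ │↱ → ↓│
│ └─┘ ╵ ┌─╴ │
│↳ → → ↑│  B│
└───────┴───┘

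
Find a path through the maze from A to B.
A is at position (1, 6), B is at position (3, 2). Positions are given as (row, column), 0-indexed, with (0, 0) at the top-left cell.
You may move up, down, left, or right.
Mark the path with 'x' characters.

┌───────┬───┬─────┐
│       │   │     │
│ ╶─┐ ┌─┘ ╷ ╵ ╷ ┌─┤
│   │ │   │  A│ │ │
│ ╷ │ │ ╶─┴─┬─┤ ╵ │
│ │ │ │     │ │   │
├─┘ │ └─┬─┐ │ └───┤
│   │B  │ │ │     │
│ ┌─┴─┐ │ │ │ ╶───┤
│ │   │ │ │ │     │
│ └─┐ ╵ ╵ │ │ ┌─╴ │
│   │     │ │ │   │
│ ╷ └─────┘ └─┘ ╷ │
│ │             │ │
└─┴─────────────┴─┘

Finding the shortest path from (1, 6) to (3, 2):
Path length: 30 steps
Directions: left → up → left → down → left → down → right → right → down → down → down → down → left → left → left → left → up → left → up → up → right → up → up → left → up → right → right → down → down → down

Solution:

┌───────┬───┬─────┐
│x x x  │x x│     │
│ ╶─┐ ┌─┘ ╷ ╵ ╷ ┌─┤
│x x│x│x x│x A│ │ │
│ ╷ │ │ ╶─┴─┬─┤ ╵ │
│ │x│x│x x x│ │   │
├─┘ │ └─┬─┐ │ └───┤
│x x│B  │ │x│     │
│ ┌─┴─┐ │ │ │ ╶───┤
│x│   │ │ │x│     │
│ └─┐ ╵ ╵ │ │ ┌─╴ │
│x x│     │x│ │   │
│ ╷ └─────┘ └─┘ ╷ │
│ │x x x x x    │ │
└─┴─────────────┴─┘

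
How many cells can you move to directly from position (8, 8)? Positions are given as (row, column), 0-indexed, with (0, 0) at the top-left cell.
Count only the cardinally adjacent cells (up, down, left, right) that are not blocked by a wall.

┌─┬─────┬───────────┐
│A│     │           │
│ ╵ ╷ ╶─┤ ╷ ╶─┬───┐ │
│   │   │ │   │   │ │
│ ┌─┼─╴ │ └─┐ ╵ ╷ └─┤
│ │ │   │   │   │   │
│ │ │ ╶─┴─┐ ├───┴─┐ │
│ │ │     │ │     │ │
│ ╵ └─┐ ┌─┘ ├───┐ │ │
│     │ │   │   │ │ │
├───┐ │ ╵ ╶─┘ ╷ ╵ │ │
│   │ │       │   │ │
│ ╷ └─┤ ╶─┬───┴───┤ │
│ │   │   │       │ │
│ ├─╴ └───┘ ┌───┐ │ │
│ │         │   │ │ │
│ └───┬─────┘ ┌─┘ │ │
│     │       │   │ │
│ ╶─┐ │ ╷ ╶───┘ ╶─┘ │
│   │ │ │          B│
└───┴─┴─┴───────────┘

Checking passable neighbors of (8, 8):
Neighbors: (7, 8), (8, 7)
Count: 2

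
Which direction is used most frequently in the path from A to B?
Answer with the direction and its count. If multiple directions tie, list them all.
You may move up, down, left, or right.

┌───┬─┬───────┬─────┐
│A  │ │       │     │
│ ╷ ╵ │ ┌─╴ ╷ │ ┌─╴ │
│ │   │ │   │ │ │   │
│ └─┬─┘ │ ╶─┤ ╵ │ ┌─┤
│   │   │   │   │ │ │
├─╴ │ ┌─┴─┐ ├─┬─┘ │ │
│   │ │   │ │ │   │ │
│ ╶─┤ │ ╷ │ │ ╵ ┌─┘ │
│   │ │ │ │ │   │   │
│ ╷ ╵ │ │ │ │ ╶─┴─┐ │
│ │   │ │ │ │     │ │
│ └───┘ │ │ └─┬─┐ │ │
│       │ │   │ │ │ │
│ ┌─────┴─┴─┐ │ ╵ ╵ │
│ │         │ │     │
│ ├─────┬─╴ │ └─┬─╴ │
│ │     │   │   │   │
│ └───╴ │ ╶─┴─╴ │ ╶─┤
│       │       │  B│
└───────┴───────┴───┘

Directions: down, down, right, down, left, down, right, down, right, up, up, up, right, up, up, right, right, right, down, down, right, up, up, right, right, down, left, down, down, left, down, left, down, right, right, down, down, right, down, left, down, right
Counts: {'down': 16, 'right': 14, 'left': 5, 'up': 7}
Most common: down (16 times)

Solution:

┌───┬─┬───────┬─────┐
│A  │ │↱ → → ↓│↱ → ↓│
│ ╷ ╵ │ ┌─╴ ╷ │ ┌─╴ │
│↓│   │↑│   │↓│↑│↓ ↲│
│ └─┬─┘ │ ╶─┤ ╵ │ ┌─┤
│↳ ↓│↱ ↑│   │↳ ↑│↓│ │
├─╴ │ ┌─┴─┐ ├─┬─┘ │ │
│↓ ↲│↑│   │ │ │↓ ↲│ │
│ ╶─┤ │ ╷ │ │ ╵ ┌─┘ │
│↳ ↓│↑│ │ │ │↓ ↲│   │
│ ╷ ╵ │ │ │ │ ╶─┴─┐ │
│ │↳ ↑│ │ │ │↳ → ↓│ │
│ └───┘ │ │ └─┬─┐ │ │
│       │ │   │ │↓│ │
│ ┌─────┴─┴─┐ │ ╵ ╵ │
│ │         │ │  ↳ ↓│
│ ├─────┬─╴ │ └─┬─╴ │
│ │     │   │   │↓ ↲│
│ └───╴ │ ╶─┴─╴ │ ╶─┤
│       │       │↳ B│
└───────┴───────┴───┘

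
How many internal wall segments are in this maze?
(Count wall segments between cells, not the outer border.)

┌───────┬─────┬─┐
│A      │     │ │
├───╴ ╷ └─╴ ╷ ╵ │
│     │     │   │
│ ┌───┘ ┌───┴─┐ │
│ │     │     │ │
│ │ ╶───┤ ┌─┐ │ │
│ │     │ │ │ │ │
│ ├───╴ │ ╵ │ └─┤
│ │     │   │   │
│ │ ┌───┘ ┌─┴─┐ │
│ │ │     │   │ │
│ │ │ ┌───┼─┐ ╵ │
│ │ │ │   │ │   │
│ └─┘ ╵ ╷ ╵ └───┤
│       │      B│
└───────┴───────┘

Counting internal wall segments:
Total internal walls: 49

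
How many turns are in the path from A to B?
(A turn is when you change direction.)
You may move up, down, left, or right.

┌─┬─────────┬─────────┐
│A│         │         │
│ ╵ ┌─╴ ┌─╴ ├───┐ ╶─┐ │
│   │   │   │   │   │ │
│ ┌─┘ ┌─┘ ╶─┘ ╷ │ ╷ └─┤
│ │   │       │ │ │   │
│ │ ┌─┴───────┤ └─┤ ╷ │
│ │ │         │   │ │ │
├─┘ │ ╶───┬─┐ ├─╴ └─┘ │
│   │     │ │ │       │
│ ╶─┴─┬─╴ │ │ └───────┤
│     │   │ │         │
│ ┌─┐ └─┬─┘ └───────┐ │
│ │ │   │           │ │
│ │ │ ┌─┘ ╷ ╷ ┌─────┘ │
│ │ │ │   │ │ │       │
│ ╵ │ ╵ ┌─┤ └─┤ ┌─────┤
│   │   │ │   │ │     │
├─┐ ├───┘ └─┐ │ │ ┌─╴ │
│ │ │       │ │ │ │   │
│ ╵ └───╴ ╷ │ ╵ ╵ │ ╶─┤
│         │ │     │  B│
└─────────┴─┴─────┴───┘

Directions: down, right, up, right, right, down, left, down, left, down, down, left, down, right, right, down, down, down, right, up, right, up, right, down, down, right, down, down, right, right, up, up, right, right, down, left, down, right
Number of turns: 27

Solution:

┌─┬─────────┬─────────┐
│A│↱ → ↓    │         │
│ ╵ ┌─╴ ┌─╴ ├───┐ ╶─┐ │
│↳ ↑│↓ ↲│   │   │   │ │
│ ┌─┘ ┌─┘ ╶─┘ ╷ │ ╷ └─┤
│ │↓ ↲│       │ │ │   │
│ │ ┌─┴───────┤ └─┤ ╷ │
│ │↓│         │   │ │ │
├─┘ │ ╶───┬─┐ ├─╴ └─┘ │
│↓ ↲│     │ │ │       │
│ ╶─┴─┬─╴ │ │ └───────┤
│↳ → ↓│   │ │         │
│ ┌─┐ └─┬─┘ └───────┐ │
│ │ │↓  │↱ ↓        │ │
│ │ │ ┌─┘ ╷ ╷ ┌─────┘ │
│ │ │↓│↱ ↑│↓│ │       │
│ ╵ │ ╵ ┌─┤ └─┤ ┌─────┤
│   │↳ ↑│ │↳ ↓│ │↱ → ↓│
├─┐ ├───┘ └─┐ │ │ ┌─╴ │
│ │ │       │↓│ │↑│↓ ↲│
│ ╵ └───╴ ╷ │ ╵ ╵ │ ╶─┤
│         │ │↳ → ↑│↳ B│
└─────────┴─┴─────┴───┘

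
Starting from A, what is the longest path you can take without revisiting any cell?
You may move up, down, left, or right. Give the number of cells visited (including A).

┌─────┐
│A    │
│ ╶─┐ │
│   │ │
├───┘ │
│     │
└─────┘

Finding longest simple path using DFS:
Start: (0, 0)
Longest path visits 7 cells
Path: A → right → right → down → down → left → left

Solution:

┌─────┐
│A → ↓│
│ ╶─┐ │
│   │↓│
├───┘ │
│B ← ↲│
└─────┘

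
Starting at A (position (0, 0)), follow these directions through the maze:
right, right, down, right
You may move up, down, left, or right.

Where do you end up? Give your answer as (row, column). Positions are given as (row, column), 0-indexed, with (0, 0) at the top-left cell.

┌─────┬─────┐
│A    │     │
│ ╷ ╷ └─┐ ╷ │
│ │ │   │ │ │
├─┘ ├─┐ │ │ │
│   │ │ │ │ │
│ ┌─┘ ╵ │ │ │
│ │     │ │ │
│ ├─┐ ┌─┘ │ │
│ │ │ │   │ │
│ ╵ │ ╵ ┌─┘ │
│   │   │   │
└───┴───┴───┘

Following directions step by step:
Start: (0, 0)
  right: (0, 0) → (0, 1)
  right: (0, 1) → (0, 2)
  down: (0, 2) → (1, 2)
  right: (1, 2) → (1, 3)
Final position: (1, 3)

Path taken:

┌─────┬─────┐
│A → ↓│     │
│ ╷ ╷ └─┐ ╷ │
│ │ │↳ B│ │ │
├─┘ ├─┐ │ │ │
│   │ │ │ │ │
│ ┌─┘ ╵ │ │ │
│ │     │ │ │
│ ├─┐ ┌─┘ │ │
│ │ │ │   │ │
│ ╵ │ ╵ ┌─┘ │
│   │   │   │
└───┴───┴───┘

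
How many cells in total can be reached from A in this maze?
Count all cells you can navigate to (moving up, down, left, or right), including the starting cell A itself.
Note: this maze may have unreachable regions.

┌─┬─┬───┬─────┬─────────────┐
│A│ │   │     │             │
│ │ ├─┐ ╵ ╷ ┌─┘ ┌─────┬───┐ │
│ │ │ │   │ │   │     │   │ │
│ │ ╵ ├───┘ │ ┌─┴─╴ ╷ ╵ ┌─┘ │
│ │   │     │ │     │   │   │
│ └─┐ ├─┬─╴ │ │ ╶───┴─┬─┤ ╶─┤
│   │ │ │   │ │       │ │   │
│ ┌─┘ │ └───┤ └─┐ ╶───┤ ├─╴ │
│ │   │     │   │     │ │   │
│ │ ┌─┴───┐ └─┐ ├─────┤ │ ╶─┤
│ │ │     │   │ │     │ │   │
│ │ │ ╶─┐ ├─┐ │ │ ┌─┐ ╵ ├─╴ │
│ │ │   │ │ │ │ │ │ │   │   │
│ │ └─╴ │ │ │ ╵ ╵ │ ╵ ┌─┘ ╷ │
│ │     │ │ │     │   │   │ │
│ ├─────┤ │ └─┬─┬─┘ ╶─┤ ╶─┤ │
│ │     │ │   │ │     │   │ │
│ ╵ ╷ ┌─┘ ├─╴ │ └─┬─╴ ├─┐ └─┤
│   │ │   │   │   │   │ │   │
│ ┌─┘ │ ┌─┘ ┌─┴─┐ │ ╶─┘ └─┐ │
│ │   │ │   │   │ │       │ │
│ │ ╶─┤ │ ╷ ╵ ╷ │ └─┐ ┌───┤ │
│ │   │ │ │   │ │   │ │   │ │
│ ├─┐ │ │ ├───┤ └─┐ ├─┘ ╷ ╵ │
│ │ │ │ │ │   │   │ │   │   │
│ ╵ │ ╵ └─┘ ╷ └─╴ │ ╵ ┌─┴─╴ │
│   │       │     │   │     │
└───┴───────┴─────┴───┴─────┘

Using BFS/flood-fill to find all reachable cells from A:
Maze size: 14 × 14 = 196 total cells
117 cell(s) are walled off and cannot be reached from A.
Reachable cells: 79

Reachable region (· marks reachable cells):

┌─┬─┬───┬─────┬─────────────┐
│A│·│   │     │             │
│ │ ├─┐ ╵ ╷ ┌─┘ ┌─────┬───┐ │
│·│·│·│   │ │   │     │   │ │
│ │ ╵ ├───┘ │ ┌─┴─╴ ╷ ╵ ┌─┘ │
│·│· ·│     │ │     │   │   │
│ └─┐ ├─┬─╴ │ │ ╶───┴─┬─┤ ╶─┤
│· ·│·│ │   │ │       │ │   │
│ ┌─┘ │ └───┤ └─┐ ╶───┤ ├─╴ │
│·│· ·│     │   │     │ │   │
│ │ ┌─┴───┐ └─┐ ├─────┤ │ ╶─┤
│·│·│· · ·│   │ │     │ │   │
│ │ │ ╶─┐ ├─┐ │ │ ┌─┐ ╵ ├─╴ │
│·│·│· ·│·│·│ │ │ │ │   │   │
│ │ └─╴ │ │ │ ╵ ╵ │ ╵ ┌─┘ ╷ │
│·│· · ·│·│·│     │   │   │ │
│ ├─────┤ │ └─┬─┬─┘ ╶─┤ ╶─┤ │
│·│· · ·│·│· ·│ │     │   │ │
│ ╵ ╷ ┌─┘ ├─╴ │ └─┬─╴ ├─┐ └─┤
│· ·│·│· ·│· ·│   │   │ │   │
│ ┌─┘ │ ┌─┘ ┌─┴─┐ │ ╶─┘ └─┐ │
│·│· ·│·│· ·│· ·│ │       │ │
│ │ ╶─┤ │ ╷ ╵ ╷ │ └─┐ ┌───┤ │
│·│· ·│·│·│· ·│·│   │ │   │ │
│ ├─┐ │ │ ├───┤ └─┐ ├─┘ ╷ ╵ │
│·│·│·│·│·│· ·│· ·│ │   │   │
│ ╵ │ ╵ └─┘ ╷ └─╴ │ ╵ ┌─┴─╴ │
│· ·│· · · ·│· · ·│   │     │
└───┴───────┴─────┴───┴─────┘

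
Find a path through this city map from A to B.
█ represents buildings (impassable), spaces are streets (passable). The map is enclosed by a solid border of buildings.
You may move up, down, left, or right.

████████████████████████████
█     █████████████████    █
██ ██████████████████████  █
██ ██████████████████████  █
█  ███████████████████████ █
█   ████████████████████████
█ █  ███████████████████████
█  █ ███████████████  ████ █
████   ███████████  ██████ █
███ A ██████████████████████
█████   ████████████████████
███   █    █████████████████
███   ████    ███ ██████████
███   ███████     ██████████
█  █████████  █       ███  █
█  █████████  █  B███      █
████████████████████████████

Finding the shortest path from A to B:
Movement: cardinal only
Path length: 19 steps
Directions: right → down → right → right → down → right → right → right → down → right → right → right → down → right → right → down → down → right → right

Solution:

████████████████████████████
█     █████████████████    █
██ ██████████████████████  █
██ ██████████████████████  █
█  ███████████████████████ █
█   ████████████████████████
█ █  ███████████████████████
█  █ ███████████████  ████ █
████   ███████████  ██████ █
███ A↓██████████████████████
█████↳→↓████████████████████
███   █↳→→↓█████████████████
███   ████↳→→↓███ ██████████
███   ███████↳→↓  ██████████
█  █████████  █↓      ███  █
█  █████████  █↳→B███      █
████████████████████████████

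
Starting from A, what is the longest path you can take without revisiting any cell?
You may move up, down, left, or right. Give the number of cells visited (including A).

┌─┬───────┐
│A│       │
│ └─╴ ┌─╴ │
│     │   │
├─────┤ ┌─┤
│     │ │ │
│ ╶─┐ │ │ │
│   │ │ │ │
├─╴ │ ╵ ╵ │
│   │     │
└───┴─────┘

Finding longest simple path using DFS:
Start: (0, 0)
Longest path visits 21 cells
Path: A → down → right → right → up → right → right → down → left → down → down → down → left → up → up → left → left → down → right → down → left

Solution:

┌─┬───────┐
│A│  ↱ → ↓│
│ └─╴ ┌─╴ │
│↳ → ↑│↓ ↲│
├─────┤ ┌─┤
│↓ ← ↰│↓│ │
│ ╶─┐ │ │ │
│↳ ↓│↑│↓│ │
├─╴ │ ╵ ╵ │
│B ↲│↑ ↲  │
└───┴─────┘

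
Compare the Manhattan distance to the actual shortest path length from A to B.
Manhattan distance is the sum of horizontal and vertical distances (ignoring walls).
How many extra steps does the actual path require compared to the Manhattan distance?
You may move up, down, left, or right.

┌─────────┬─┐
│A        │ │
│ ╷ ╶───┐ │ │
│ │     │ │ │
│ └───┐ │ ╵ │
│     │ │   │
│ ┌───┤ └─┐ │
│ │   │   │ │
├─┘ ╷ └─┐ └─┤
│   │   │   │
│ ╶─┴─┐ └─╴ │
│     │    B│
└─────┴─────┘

Manhattan distance: |5 - 0| + |5 - 0| = 10
Actual path length: 10
Extra steps: 10 - 10 = 0

Solution:

┌─────────┬─┐
│A ↓      │ │
│ ╷ ╶───┐ │ │
│ │↳ → ↓│ │ │
│ └───┐ │ ╵ │
│     │↓│   │
│ ┌───┤ └─┐ │
│ │   │↳ ↓│ │
├─┘ ╷ └─┐ └─┤
│   │   │↳ ↓│
│ ╶─┴─┐ └─╴ │
│     │    B│
└─────┴─────┘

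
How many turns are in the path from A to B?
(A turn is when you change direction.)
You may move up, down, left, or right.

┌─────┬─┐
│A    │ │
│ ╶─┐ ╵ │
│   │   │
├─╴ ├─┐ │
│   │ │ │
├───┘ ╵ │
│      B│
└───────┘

Directions: right, right, down, right, down, down
Number of turns: 3

Solution:

┌─────┬─┐
│A → ↓│ │
│ ╶─┐ ╵ │
│   │↳ ↓│
├─╴ ├─┐ │
│   │ │↓│
├───┘ ╵ │
│      B│
└───────┘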